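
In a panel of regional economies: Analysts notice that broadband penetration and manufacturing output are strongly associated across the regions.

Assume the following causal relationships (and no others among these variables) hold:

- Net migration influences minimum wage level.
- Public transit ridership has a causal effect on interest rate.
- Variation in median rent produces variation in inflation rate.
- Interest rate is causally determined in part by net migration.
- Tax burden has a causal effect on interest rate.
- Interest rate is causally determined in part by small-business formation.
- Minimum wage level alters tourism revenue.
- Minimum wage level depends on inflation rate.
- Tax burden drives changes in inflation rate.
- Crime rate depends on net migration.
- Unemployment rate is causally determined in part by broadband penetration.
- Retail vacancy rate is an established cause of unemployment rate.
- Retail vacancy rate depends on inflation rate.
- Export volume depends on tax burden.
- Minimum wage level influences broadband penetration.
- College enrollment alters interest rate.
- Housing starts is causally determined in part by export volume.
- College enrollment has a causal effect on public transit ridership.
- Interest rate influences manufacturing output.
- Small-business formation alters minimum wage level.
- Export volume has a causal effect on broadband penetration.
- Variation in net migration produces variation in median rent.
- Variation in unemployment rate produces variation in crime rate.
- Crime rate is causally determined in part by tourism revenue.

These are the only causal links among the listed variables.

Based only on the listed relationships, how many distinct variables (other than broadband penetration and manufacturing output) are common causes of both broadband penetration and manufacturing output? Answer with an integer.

3

The common causes are: net migration (to broadband penetration via net migration → minimum wage level → broadband penetration; to manufacturing output via net migration → interest rate → manufacturing output); small-business formation (to broadband penetration via small-business formation → minimum wage level → broadband penetration; to manufacturing output via small-business formation → interest rate → manufacturing output); tax burden (to broadband penetration via tax burden → export volume → broadband penetration; to manufacturing output via tax burden → interest rate → manufacturing output).
Every other variable lacks a causal path to at least one of broadband penetration and manufacturing output.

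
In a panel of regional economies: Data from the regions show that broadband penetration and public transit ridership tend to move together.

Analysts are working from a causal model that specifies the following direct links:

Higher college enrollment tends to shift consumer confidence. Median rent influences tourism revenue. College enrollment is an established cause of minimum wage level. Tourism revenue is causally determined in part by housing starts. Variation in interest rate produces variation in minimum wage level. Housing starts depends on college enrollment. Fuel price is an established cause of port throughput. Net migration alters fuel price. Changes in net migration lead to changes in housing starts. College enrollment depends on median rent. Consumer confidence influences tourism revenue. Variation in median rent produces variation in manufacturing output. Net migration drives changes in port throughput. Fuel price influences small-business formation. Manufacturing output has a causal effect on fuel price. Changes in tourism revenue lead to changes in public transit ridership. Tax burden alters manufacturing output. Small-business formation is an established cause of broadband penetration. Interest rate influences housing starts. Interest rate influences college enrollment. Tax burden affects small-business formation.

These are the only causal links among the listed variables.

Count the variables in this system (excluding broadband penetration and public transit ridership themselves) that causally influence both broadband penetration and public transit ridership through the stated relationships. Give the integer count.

The common causes are: median rent (to broadband penetration via median rent → manufacturing output → fuel price → small-business formation → broadband penetration; to public transit ridership via median rent → tourism revenue → public transit ridership); net migration (to broadband penetration via net migration → fuel price → small-business formation → broadband penetration; to public transit ridership via net migration → housing starts → tourism revenue → public transit ridership).
Every other variable lacks a causal path to at least one of broadband penetration and public transit ridership.

2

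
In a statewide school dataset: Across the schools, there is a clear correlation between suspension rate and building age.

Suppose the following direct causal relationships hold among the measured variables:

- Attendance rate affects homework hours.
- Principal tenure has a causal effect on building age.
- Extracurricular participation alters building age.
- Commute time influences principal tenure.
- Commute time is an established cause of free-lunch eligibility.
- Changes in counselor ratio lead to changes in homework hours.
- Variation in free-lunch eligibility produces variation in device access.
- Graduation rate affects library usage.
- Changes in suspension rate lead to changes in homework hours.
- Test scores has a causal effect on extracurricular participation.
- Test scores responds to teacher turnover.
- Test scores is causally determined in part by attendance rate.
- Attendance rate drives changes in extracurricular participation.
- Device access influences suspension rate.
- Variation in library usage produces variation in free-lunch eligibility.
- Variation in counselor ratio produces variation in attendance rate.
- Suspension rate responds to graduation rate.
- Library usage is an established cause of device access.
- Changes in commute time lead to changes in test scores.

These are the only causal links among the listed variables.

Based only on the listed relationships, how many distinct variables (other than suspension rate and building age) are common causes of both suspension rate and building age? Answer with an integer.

1

The common causes are: commute time (to suspension rate via commute time → free-lunch eligibility → device access → suspension rate; to building age via commute time → principal tenure → building age).
Every other variable lacks a causal path to at least one of suspension rate and building age.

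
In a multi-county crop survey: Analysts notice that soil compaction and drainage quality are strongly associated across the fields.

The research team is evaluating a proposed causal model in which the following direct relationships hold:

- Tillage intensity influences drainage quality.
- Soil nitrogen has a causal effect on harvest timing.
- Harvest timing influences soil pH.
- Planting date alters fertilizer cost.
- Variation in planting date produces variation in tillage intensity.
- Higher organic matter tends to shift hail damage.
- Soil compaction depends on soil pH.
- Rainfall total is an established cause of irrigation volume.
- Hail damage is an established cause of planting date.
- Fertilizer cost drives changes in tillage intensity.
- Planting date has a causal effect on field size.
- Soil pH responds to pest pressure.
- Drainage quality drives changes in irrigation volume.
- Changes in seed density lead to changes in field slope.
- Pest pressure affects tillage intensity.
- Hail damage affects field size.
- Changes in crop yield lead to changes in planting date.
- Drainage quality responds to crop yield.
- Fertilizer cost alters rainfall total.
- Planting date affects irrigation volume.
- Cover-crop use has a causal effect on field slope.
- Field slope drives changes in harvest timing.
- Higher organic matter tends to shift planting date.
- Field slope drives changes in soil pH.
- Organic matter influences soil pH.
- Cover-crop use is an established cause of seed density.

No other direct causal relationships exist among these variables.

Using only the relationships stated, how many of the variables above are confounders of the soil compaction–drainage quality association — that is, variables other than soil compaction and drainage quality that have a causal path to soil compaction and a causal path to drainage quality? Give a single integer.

The common causes are: organic matter (to soil compaction via organic matter → soil pH → soil compaction; to drainage quality via organic matter → planting date → tillage intensity → drainage quality); pest pressure (to soil compaction via pest pressure → soil pH → soil compaction; to drainage quality via pest pressure → tillage intensity → drainage quality).
Every other variable lacks a causal path to at least one of soil compaction and drainage quality.

2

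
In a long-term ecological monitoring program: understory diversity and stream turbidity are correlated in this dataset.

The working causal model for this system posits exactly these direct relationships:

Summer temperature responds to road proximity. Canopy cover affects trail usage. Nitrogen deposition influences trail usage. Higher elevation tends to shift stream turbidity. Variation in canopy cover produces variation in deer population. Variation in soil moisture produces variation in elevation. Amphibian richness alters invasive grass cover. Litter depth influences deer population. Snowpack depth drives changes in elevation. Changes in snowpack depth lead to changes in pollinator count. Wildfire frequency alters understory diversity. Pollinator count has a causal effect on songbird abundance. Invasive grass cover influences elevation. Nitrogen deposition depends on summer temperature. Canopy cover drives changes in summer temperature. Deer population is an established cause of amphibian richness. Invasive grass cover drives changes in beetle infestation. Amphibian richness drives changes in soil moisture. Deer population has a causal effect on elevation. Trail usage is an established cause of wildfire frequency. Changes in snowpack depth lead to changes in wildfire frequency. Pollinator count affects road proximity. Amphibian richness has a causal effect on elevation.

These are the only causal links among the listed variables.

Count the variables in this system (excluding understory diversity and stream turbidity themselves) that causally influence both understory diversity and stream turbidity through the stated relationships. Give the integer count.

The common causes are: canopy cover (to understory diversity via canopy cover → trail usage → wildfire frequency → understory diversity; to stream turbidity via canopy cover → deer population → elevation → stream turbidity); snowpack depth (to understory diversity via snowpack depth → wildfire frequency → understory diversity; to stream turbidity via snowpack depth → elevation → stream turbidity).
Every other variable lacks a causal path to at least one of understory diversity and stream turbidity.

2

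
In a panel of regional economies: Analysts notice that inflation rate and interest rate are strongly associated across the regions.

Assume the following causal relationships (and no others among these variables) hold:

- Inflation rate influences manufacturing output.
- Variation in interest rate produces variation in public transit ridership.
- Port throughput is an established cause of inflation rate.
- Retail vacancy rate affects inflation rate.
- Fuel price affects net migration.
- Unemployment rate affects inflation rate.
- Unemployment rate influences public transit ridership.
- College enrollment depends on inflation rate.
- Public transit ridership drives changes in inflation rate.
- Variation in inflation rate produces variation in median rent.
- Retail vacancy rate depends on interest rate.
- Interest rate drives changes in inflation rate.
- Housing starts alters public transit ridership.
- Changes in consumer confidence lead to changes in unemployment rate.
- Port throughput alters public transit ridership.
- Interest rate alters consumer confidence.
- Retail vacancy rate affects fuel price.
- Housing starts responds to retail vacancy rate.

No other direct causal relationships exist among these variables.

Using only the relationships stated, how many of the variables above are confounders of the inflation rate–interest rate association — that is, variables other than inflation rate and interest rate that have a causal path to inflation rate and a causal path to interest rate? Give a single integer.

0

No listed variable has a causal path to both inflation rate and interest rate, so there are no common causes.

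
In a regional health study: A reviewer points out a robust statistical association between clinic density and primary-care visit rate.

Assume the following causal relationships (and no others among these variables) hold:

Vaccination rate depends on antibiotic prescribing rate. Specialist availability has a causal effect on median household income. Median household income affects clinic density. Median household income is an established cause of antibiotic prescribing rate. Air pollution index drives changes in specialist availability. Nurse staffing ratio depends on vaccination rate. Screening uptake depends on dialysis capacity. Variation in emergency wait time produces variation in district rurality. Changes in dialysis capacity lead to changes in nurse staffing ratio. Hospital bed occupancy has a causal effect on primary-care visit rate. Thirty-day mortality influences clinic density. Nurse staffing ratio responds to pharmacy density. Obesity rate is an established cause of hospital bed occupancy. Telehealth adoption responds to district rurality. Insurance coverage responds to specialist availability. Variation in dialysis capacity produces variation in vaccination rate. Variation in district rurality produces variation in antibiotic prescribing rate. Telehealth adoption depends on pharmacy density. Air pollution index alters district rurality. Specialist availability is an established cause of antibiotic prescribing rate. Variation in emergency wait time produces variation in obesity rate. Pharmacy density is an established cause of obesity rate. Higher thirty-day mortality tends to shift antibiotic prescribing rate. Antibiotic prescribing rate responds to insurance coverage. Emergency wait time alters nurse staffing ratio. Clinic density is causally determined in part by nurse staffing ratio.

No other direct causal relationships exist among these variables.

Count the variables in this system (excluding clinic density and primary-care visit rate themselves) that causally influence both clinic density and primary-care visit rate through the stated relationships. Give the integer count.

The common causes are: emergency wait time (to clinic density via emergency wait time → nurse staffing ratio → clinic density; to primary-care visit rate via emergency wait time → obesity rate → hospital bed occupancy → primary-care visit rate); pharmacy density (to clinic density via pharmacy density → nurse staffing ratio → clinic density; to primary-care visit rate via pharmacy density → obesity rate → hospital bed occupancy → primary-care visit rate).
Every other variable lacks a causal path to at least one of clinic density and primary-care visit rate.

2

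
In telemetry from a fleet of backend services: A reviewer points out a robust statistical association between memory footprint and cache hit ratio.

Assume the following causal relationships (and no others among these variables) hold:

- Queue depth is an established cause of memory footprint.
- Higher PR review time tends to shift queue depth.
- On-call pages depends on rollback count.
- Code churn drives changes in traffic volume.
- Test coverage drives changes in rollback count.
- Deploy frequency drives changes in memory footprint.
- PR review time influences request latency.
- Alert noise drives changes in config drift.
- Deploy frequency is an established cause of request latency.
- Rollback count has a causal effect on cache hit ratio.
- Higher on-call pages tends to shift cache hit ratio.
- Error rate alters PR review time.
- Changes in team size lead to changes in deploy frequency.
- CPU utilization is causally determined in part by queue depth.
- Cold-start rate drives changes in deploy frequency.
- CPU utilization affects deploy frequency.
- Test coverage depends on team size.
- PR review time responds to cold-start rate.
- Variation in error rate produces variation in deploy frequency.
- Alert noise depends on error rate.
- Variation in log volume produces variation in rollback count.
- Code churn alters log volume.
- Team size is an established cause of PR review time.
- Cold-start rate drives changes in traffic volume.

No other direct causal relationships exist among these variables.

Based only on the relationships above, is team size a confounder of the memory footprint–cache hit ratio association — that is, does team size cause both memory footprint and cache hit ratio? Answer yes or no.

yes

Team size has a causal path to memory footprint (team size → deploy frequency → memory footprint) and to cache hit ratio (team size → test coverage → rollback count → cache hit ratio), so it is a common cause of both — a confounder.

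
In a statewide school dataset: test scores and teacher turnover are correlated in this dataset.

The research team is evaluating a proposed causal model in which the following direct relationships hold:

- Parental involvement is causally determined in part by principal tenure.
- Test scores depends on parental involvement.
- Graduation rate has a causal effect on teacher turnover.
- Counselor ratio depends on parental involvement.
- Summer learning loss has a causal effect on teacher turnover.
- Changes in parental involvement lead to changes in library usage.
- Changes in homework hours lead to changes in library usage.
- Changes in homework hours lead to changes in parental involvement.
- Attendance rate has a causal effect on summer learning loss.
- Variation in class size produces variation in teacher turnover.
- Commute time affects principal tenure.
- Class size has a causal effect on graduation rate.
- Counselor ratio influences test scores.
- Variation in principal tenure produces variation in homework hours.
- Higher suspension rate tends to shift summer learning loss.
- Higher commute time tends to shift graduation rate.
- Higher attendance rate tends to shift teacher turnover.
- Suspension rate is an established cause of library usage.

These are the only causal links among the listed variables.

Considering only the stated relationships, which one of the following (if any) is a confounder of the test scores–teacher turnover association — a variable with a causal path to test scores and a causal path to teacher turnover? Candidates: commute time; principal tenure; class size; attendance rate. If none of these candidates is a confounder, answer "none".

commute time

Commute time causes test scores (commute time → principal tenure → parental involvement → test scores) and also causes teacher turnover (commute time → graduation rate → teacher turnover); it is a common cause of both.
Each of the other candidates lacks a causal path to at least one of test scores and teacher turnover, so they do not confound the relationship.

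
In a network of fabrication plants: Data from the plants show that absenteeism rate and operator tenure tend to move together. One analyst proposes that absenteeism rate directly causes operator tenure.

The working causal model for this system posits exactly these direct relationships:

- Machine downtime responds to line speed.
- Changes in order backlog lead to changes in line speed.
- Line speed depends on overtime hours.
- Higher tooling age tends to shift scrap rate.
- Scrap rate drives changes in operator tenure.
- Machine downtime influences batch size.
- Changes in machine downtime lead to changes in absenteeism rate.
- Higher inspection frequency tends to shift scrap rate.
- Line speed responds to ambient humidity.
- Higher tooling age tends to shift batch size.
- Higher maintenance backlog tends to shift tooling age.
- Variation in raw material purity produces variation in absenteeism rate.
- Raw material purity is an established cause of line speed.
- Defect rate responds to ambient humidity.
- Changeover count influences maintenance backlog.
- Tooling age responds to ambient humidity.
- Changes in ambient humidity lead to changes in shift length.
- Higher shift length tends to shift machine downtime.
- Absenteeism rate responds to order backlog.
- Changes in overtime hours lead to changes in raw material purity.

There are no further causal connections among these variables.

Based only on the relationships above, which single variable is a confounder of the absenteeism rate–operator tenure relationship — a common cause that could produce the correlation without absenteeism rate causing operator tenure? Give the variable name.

Ambient humidity has a causal path to absenteeism rate (ambient humidity → shift length → machine downtime → absenteeism rate) and a separate causal path to operator tenure (ambient humidity → tooling age → scrap rate → operator tenure), so it is a common cause of both.
No stated relationship gives absenteeism rate a causal route to operator tenure, so the correlation is explained by the shared upstream cause rather than a direct effect.

ambient humidity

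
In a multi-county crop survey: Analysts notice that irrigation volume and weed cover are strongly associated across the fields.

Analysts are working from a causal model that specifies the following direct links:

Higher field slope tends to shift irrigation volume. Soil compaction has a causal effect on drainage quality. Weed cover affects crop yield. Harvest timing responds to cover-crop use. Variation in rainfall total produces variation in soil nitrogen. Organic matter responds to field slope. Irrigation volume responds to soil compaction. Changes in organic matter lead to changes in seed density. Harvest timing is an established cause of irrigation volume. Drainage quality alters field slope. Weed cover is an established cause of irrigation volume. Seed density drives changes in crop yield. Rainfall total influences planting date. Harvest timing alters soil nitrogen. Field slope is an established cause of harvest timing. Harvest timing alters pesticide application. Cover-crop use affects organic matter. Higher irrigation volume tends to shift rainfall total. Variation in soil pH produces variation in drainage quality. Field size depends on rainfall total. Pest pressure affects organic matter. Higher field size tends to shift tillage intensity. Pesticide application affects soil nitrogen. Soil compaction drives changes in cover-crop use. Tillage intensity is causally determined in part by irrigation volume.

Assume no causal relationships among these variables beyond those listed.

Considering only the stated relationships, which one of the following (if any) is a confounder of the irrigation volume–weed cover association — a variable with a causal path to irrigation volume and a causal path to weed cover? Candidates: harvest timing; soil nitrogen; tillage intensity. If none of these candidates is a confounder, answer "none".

None of the listed candidates has causal paths to both irrigation volume and weed cover in the stated relationships, so none is a common cause.

none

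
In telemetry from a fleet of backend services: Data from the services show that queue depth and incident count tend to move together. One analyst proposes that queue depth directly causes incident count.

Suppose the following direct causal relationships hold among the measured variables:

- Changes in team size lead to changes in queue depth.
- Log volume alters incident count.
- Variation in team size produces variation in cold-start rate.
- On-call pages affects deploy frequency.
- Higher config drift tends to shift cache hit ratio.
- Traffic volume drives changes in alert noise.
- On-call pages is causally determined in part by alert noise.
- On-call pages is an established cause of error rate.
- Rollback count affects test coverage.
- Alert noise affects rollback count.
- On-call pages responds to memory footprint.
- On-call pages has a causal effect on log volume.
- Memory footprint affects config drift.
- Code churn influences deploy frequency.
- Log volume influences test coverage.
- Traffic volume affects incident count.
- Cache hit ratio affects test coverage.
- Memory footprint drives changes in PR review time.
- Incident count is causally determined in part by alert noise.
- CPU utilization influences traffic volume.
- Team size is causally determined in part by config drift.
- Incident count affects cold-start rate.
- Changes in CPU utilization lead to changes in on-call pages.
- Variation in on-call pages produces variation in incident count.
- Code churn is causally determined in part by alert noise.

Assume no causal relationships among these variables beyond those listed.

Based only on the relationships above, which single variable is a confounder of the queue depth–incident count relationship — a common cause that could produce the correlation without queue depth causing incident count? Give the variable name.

memory footprint

Memory footprint has a causal path to queue depth (memory footprint → config drift → team size → queue depth) and a separate causal path to incident count (memory footprint → on-call pages → incident count), so it is a common cause of both.
No stated relationship gives queue depth a causal route to incident count, so the correlation is explained by the shared upstream cause rather than a direct effect.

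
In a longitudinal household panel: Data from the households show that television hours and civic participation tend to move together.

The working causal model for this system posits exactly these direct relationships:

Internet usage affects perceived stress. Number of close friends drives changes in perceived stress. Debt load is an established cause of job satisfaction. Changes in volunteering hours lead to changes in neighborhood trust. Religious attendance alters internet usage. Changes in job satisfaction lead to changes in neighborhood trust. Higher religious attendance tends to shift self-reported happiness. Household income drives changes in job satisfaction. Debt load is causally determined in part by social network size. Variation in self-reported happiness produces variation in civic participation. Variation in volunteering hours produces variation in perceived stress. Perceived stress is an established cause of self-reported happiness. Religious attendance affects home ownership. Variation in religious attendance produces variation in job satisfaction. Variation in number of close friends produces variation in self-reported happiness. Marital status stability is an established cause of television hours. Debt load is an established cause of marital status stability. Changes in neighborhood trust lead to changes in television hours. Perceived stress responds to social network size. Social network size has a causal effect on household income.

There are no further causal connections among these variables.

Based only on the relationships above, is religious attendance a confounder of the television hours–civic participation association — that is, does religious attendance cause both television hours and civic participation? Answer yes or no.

Religious attendance has a causal path to television hours (religious attendance → job satisfaction → neighborhood trust → television hours) and to civic participation (religious attendance → self-reported happiness → civic participation), so it is a common cause of both — a confounder.

yes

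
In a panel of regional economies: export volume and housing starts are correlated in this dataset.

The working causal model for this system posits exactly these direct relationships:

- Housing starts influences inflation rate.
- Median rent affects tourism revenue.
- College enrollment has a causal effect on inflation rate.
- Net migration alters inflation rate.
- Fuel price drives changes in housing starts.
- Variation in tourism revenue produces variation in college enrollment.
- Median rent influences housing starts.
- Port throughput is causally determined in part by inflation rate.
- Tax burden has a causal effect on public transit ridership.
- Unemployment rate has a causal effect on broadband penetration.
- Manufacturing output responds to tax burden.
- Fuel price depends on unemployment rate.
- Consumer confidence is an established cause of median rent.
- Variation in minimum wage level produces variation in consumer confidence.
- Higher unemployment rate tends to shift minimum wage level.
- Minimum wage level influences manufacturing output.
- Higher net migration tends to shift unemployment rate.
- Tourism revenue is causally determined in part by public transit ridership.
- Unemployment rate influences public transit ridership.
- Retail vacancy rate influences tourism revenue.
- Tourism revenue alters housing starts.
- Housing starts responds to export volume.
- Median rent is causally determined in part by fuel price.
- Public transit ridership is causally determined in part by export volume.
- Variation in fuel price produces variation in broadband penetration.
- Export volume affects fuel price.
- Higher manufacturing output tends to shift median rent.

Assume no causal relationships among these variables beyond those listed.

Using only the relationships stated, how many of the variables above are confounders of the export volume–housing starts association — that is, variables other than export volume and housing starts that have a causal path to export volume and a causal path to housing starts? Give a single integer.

0

No listed variable has a causal path to both export volume and housing starts, so there are no common causes.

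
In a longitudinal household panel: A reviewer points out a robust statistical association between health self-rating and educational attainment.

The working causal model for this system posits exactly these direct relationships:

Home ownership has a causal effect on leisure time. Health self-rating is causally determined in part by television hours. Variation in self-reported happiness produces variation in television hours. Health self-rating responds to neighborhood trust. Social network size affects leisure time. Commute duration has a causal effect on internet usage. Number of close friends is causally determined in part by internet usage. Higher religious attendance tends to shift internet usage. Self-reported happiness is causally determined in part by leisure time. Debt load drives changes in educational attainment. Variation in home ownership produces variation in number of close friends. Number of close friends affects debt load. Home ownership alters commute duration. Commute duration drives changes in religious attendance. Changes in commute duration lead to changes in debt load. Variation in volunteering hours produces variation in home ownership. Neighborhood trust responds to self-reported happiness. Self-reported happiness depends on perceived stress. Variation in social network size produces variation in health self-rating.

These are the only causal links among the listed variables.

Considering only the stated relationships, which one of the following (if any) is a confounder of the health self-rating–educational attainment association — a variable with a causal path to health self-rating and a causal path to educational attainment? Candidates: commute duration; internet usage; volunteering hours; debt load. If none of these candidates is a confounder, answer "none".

Volunteering hours causes health self-rating (volunteering hours → home ownership → leisure time → self-reported happiness → television hours → health self-rating) and also causes educational attainment (volunteering hours → home ownership → number of close friends → debt load → educational attainment); it is a common cause of both.
Each of the other candidates lacks a causal path to at least one of health self-rating and educational attainment, so they do not confound the relationship.

volunteering hours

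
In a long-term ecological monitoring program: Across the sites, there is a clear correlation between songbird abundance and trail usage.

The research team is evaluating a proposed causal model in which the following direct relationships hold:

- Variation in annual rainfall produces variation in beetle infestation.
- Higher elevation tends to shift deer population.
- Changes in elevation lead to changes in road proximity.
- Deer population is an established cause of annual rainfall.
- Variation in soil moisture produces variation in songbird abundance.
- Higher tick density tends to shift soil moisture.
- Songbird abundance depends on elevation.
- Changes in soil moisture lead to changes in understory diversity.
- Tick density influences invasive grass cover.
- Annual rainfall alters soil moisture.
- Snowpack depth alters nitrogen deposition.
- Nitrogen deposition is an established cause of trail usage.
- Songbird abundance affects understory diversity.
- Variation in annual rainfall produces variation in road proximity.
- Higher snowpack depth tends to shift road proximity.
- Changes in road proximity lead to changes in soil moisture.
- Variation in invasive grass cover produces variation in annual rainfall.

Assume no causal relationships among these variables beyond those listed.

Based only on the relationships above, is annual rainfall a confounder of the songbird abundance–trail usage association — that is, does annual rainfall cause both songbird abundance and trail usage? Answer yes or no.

no

Annual rainfall has no stated causal path to trail usage. A confounder must cause both variables, so annual rainfall does not qualify.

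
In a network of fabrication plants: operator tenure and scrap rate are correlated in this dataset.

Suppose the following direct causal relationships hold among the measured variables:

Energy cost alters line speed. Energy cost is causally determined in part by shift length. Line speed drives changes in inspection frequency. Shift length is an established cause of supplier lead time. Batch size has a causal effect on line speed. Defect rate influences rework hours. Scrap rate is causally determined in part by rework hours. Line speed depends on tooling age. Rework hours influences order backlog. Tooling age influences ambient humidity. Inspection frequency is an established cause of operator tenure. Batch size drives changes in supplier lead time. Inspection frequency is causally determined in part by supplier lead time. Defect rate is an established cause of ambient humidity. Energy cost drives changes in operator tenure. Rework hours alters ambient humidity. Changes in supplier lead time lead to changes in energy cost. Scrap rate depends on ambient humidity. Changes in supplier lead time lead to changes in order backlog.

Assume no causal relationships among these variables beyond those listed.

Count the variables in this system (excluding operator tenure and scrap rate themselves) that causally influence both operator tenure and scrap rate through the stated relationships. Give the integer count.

The common causes are: tooling age (to operator tenure via tooling age → line speed → inspection frequency → operator tenure; to scrap rate via tooling age → ambient humidity → scrap rate).
Every other variable lacks a causal path to at least one of operator tenure and scrap rate.

1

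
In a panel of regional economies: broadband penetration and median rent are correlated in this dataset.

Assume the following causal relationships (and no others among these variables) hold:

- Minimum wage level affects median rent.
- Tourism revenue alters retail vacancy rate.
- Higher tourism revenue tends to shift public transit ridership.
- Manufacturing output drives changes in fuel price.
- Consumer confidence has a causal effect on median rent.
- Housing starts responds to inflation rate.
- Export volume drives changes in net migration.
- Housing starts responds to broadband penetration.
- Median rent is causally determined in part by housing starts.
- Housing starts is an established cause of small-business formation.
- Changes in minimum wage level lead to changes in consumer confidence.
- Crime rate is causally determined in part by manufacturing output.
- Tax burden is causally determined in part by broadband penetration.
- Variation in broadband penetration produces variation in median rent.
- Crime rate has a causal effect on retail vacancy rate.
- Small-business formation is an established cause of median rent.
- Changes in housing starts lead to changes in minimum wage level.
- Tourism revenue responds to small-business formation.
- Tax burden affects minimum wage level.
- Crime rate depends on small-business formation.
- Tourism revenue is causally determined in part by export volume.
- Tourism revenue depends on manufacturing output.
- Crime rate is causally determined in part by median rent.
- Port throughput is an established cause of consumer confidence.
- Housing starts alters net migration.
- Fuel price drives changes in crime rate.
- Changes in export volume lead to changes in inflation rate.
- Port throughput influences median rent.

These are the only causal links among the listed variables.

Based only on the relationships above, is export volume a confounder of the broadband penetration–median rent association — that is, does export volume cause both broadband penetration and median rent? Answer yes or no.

Export volume has no stated causal path to broadband penetration. A confounder must cause both variables, so export volume does not qualify.

no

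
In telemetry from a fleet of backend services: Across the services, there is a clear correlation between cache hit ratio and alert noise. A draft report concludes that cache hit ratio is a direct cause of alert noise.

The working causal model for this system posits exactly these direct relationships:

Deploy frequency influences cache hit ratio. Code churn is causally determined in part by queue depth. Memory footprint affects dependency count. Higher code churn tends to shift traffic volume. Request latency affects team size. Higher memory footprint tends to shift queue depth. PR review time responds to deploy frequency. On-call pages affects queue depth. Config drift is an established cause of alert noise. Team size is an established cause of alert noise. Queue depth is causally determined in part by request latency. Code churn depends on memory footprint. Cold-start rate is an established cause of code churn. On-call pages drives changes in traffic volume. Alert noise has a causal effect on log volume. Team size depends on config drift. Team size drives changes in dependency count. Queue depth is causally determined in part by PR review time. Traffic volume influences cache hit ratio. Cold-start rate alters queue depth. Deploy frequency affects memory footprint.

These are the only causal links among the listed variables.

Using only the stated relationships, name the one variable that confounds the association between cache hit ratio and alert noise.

request latency

Request latency has a causal path to cache hit ratio (request latency → queue depth → code churn → traffic volume → cache hit ratio) and a separate causal path to alert noise (request latency → team size → alert noise), so it is a common cause of both.
No stated relationship gives cache hit ratio a causal route to alert noise, so the correlation is explained by the shared upstream cause rather than a direct effect.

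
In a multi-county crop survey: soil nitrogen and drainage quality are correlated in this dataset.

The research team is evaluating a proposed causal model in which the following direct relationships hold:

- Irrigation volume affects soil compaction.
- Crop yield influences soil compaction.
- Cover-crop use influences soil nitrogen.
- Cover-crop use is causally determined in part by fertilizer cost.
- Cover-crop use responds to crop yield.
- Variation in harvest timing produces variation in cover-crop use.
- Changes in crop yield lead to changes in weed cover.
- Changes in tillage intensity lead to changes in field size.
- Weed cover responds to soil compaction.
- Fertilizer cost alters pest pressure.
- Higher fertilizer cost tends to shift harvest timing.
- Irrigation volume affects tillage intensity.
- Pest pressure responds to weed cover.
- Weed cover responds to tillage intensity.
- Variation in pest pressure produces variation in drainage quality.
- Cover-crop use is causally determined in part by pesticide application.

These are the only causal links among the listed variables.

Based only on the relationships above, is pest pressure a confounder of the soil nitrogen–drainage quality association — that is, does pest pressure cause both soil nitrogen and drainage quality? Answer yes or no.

Pest pressure has no stated causal path to soil nitrogen. A confounder must cause both variables, so pest pressure does not qualify.

no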